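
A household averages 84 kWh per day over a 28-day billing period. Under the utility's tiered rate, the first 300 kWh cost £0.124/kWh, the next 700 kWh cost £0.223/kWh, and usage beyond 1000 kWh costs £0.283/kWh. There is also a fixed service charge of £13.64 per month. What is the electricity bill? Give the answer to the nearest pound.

£590

Usage = 84 kWh/day × 28 days = 2352 kWh
First 300 kWh × £0.124 = £37.20
Next 700 kWh × £0.223 = £156.10
Remaining 1352 kWh × £0.283 = £382.62
Energy charge = £575.92; + service £13.64 = £589.56 ≈ £590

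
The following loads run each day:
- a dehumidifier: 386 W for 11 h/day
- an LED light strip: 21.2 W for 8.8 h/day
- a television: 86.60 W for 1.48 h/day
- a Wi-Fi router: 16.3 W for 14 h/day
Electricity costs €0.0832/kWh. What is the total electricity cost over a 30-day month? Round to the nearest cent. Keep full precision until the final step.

dehumidifier: 386 W × 11 h × 30 d = 127,380 Wh = 127.4 kWh
LED light strip: 21.2 W × 8.8 h × 30 d = 5,597 Wh = 5.597 kWh
television: 86.60 W × 1.48 h × 30 d = 3,845 Wh = 3.845 kWh
Wi-Fi router: 16.3 W × 14 h × 30 d = 6,846 Wh = 6.846 kWh
Total energy = 127.4 + 5.597 + 3.845 + 6.846 = 143.7 kWh
Cost = 143.7 kWh × €0.0832 = €11.95

€11.95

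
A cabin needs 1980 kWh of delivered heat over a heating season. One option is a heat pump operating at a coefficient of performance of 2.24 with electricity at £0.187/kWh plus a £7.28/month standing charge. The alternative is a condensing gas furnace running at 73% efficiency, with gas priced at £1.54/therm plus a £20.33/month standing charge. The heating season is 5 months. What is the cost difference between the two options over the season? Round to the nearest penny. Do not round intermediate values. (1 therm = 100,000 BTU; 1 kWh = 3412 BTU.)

Heat load = 1980 kWh × 3412 = 6,755,760 BTU
Gas: input = 6,755,760 / 0.73 = 9,254,466 BTU = 92.54 therm → 92.54 × £1.54 = £142.52; + 5 × £20.33 standing = £244.17
Heat pump: 6,755,760 BTU / 3412 = 1,980 kWh heat; / 2.24 = 883.9 kWh in → × £0.187 = £165.29; + 5 × £7.28 standing = £201.69
Difference = |£244.17 − £201.69| = £42.47

£42.47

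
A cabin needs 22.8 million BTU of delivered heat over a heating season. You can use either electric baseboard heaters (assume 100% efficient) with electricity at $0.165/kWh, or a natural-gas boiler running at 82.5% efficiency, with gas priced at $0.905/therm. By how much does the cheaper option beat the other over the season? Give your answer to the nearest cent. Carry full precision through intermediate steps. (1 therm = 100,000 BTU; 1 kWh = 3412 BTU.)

$852.47

Heat load = 22.8 × 10⁶ BTU = 22,800,000 BTU
Gas: input = 22,800,000 / 0.825 = 27,636,364 BTU = 276.4 therm → 276.4 × $0.905 = $250.11
Electric: 22,800,000 BTU / 3412 = 6,682 kWh → × $0.165 = $1,102.58
Difference = |$250.11 − $1,102.58| = $852.47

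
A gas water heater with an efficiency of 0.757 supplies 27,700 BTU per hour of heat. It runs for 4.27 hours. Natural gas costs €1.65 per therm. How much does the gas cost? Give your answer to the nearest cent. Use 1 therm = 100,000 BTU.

€2.58

Heat delivered = 27,700 BTU/h × 4.27 h = 118,279 BTU
Gas input = 118,279 / 0.757 = 156,247 BTU
= 156,247 / 100,000 = 1.562 therm
Cost = 1.562 × €1.65/therm = €2.58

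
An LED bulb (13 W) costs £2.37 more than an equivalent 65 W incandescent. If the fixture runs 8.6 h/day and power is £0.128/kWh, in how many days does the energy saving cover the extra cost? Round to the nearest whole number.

Power saved = 65 − 13 = 52 W
Daily energy saved = 52 W × 8.6 h = 447.2 Wh = 0.4472 kWh
Daily savings = 0.4472 × £0.128 = £0.0572
Payback = £2.37 / £0.0572 per day = 41.4 days

41 days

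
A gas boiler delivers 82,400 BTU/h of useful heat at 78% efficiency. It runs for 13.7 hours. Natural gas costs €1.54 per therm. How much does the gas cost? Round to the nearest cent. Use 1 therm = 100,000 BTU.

Heat delivered = 82,400 BTU/h × 13.7 h = 1,128,880 BTU
Gas input = 1,128,880 / 0.78 = 1,447,282 BTU
= 1,447,282 / 100,000 = 14.47 therm
Cost = 14.47 × €1.54/therm = €22.29

€22.29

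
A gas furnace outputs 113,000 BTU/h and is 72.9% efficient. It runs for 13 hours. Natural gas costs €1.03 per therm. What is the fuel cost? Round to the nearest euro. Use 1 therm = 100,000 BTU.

€21

Heat delivered = 113,000 BTU/h × 13 h = 1,469,000 BTU
Gas input = 1,469,000 / 0.729 = 2,015,089 BTU
= 2,015,089 / 100,000 = 20.15 therm
Cost = 20.15 × €1.03/therm = €20.76 ≈ €21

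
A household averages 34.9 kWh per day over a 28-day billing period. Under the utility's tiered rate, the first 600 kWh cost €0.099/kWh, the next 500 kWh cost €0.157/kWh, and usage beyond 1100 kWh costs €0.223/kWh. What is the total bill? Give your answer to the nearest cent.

Usage = 34.9 kWh/day × 28 days = 977.2 kWh
First 600 kWh × €0.099 = €59.40
Next 377.2 kWh × €0.157 = €59.22
Remaining tier: 0 kWh (not reached)
Total = €118.62

€118.62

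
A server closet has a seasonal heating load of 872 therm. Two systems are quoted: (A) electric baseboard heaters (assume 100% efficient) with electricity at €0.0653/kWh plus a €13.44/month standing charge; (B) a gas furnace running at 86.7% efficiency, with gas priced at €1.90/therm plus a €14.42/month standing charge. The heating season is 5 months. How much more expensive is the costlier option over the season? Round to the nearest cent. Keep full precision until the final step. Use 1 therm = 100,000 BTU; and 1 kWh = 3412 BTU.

€246.99

Heat load = 872 therm × 100,000 = 87,200,000 BTU
Gas: input = 87,200,000 / 0.867 = 100,576,701 BTU = 1,006 therm → 1,006 × €1.90 = €1,910.96; + 5 × €14.42 standing = €1,983.06
Electric: 87,200,000 BTU / 3412 = 25,560 kWh → × €0.0653 = €1,668.86; + 5 × €13.44 standing = €1,736.06
Difference = |€1,983.06 − €1,736.06| = €246.99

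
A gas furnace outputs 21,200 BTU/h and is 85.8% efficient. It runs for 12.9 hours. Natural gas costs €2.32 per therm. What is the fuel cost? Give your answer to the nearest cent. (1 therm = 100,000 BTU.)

€7.39

Heat delivered = 21,200 BTU/h × 12.9 h = 273,480 BTU
Gas input = 273,480 / 0.858 = 318,741 BTU
= 318,741 / 100,000 = 3.187 therm
Cost = 3.187 × €2.32/therm = €7.39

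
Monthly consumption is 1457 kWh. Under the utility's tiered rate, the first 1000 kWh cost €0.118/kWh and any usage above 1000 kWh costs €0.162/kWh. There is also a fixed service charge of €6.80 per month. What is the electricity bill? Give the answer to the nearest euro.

€199

First 1000 kWh × €0.118 = €118.00
Remaining 457 kWh × €0.162 = €74.03
Energy charge = €192.03; + service €6.80 = €198.83 ≈ €199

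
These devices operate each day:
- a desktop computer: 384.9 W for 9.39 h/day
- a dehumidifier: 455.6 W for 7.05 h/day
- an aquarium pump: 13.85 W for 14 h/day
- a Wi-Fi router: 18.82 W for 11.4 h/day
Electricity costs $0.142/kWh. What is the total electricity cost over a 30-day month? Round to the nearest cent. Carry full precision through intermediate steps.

desktop computer: 384.9 W × 9.39 h × 30 d = 108,426 Wh = 108.4 kWh
dehumidifier: 455.6 W × 7.05 h × 30 d = 96,359 Wh = 96.36 kWh
aquarium pump: 13.85 W × 14 h × 30 d = 5,817 Wh = 5.817 kWh
Wi-Fi router: 18.82 W × 11.4 h × 30 d = 6,436 Wh = 6.436 kWh
Total energy = 108.4 + 96.36 + 5.817 + 6.436 = 217 kWh
Cost = 217 kWh × $0.142 = $30.82

$30.82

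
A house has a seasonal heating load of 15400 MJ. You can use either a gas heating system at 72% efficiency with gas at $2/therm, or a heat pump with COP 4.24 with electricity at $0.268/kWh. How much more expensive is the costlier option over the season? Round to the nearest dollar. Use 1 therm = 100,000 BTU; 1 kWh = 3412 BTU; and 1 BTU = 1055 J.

Heat load = 15400 MJ = 15,400,000,000 J / 1055 = 14,597,156 BTU
Gas: input = 14,597,156 / 0.72 = 20,273,828 BTU = 202.7 therm → 202.7 × $2 = $405.48
Heat pump: 14,597,156 BTU / 3412 = 4,278 kWh heat; / 4.24 = 1,009 kWh in → × $0.268 = $270.41
Difference = |$405.48 − $270.41| = $135.06 ≈ $135

$135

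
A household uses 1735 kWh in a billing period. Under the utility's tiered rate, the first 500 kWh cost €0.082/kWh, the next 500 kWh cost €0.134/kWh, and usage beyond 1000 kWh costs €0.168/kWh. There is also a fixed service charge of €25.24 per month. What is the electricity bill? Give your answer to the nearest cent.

First 500 kWh × €0.082 = €41.00
Next 500 kWh × €0.134 = €67.00
Remaining 735 kWh × €0.168 = €123.48
Energy charge = €231.48; + service €25.24 = €256.72

€256.72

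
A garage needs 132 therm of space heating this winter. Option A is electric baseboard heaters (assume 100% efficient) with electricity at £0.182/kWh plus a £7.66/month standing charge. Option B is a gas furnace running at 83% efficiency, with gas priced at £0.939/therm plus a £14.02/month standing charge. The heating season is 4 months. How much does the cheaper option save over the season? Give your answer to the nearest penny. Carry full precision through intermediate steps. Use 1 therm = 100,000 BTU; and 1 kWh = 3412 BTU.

Heat load = 132 therm × 100,000 = 13,200,000 BTU
Gas: input = 13,200,000 / 0.83 = 15,903,614 BTU = 159 therm → 159 × £0.939 = £149.33; + 4 × £14.02 standing = £205.41
Electric: 13,200,000 BTU / 3412 = 3,869 kWh → × £0.182 = £704.10; + 4 × £7.66 standing = £734.74
Difference = |£205.41 − £734.74| = £529.33

£529.33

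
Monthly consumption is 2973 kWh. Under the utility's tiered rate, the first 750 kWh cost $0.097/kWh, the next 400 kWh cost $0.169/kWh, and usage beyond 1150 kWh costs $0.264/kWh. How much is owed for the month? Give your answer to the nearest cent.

$621.62

First 750 kWh × $0.097 = $72.75
Next 400 kWh × $0.169 = $67.60
Remaining 1823 kWh × $0.264 = $481.27
Total = $621.62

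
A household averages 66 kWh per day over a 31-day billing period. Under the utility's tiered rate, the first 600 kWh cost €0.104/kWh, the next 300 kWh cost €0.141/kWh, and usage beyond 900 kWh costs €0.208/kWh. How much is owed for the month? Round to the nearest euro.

Usage = 66 kWh/day × 31 days = 2046 kWh
First 600 kWh × €0.104 = €62.40
Next 300 kWh × €0.141 = €42.30
Remaining 1146 kWh × €0.208 = €238.37
Total = €343.07 ≈ €343

€343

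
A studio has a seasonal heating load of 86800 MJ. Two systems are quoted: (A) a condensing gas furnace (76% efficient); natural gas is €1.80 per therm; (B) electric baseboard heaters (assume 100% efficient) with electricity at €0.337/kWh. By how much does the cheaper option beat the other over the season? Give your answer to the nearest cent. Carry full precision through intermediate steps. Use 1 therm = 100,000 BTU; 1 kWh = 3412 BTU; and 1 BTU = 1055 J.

€6177.60

Heat load = 86800 MJ = 86,800,000,000 J / 1055 = 82,274,882 BTU
Gas: input = 82,274,882 / 0.76 = 108,256,423 BTU = 1,083 therm → 1,083 × €1.80 = €1,948.62
Electric: 82,274,882 BTU / 3412 = 24,110 kWh → × €0.337 = €8,126.21
Difference = |€1,948.62 − €8,126.21| = €6,177.60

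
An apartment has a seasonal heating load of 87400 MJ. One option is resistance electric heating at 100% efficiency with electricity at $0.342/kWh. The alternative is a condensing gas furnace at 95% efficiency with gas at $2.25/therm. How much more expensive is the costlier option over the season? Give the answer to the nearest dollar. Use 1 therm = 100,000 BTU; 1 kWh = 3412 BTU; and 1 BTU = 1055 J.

Heat load = 87400 MJ = 87,400,000,000 J / 1055 = 82,843,602 BTU
Gas: input = 82,843,602 / 0.950 = 87,203,791 BTU = 872 therm → 872 × $2.25 = $1,962.09
Electric: 82,843,602 BTU / 3412 = 24,280 kWh → × $0.342 = $8,303.78
Difference = |$1,962.09 − $8,303.78| = $6,341.70 ≈ $6342

$6342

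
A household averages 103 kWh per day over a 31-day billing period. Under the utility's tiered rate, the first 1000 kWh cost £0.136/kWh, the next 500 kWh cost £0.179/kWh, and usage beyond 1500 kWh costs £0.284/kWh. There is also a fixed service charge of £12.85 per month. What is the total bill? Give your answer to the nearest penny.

Usage = 103 kWh/day × 31 days = 3193 kWh
First 1000 kWh × £0.136 = £136.00
Next 500 kWh × £0.179 = £89.50
Remaining 1693 kWh × £0.284 = £480.81
Energy charge = £706.31; + service £12.85 = £719.16

£719.16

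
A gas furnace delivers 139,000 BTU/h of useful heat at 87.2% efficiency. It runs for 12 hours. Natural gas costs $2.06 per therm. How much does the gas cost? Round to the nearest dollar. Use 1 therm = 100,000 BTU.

$39

Heat delivered = 139,000 BTU/h × 12 h = 1,668,000 BTU
Gas input = 1,668,000 / 0.872 = 1,912,844 BTU
= 1,912,844 / 100,000 = 19.13 therm
Cost = 19.13 × $2.06/therm = $39.40 ≈ $39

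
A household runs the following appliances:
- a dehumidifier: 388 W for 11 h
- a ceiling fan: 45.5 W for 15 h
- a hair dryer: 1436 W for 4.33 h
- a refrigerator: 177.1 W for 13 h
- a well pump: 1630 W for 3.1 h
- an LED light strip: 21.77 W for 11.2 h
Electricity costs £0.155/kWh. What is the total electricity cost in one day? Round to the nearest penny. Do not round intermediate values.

£2.91

dehumidifier: 388 W × 11 h = 4,268 Wh = 4.268 kWh
ceiling fan: 45.5 W × 15 h = 682 Wh = 0.6825 kWh
hair dryer: 1436 W × 4.33 h = 6,218 Wh = 6.218 kWh
refrigerator: 177.1 W × 13 h = 2,302 Wh = 2.302 kWh
well pump: 1630 W × 3.1 h = 5,053 Wh = 5.053 kWh
LED light strip: 21.77 W × 11.2 h = 244 Wh = 0.2438 kWh
Total energy = 4.268 + 0.6825 + 6.218 + 2.302 + 5.053 + 0.2438 = 18.77 kWh
Cost = 18.77 kWh × £0.155 = £2.91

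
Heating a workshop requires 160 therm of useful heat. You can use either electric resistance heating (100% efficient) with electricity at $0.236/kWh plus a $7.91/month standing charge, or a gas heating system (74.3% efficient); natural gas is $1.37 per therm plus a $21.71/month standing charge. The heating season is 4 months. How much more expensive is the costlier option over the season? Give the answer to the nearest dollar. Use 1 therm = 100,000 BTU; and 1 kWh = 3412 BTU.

$756

Heat load = 160 therm × 100,000 = 16,000,000 BTU
Gas: input = 16,000,000 / 0.743 = 21,534,320 BTU = 215.3 therm → 215.3 × $1.37 = $295.02; + 4 × $21.71 standing = $381.86
Electric: 16,000,000 BTU / 3412 = 4,689 kWh → × $0.236 = $1,106.68; + 4 × $7.91 standing = $1,138.32
Difference = |$381.86 − $1,138.32| = $756.46 ≈ $756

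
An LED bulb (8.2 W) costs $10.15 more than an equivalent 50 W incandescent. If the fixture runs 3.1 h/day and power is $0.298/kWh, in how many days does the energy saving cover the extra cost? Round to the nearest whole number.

Power saved = 50 − 8.2 = 41.8 W
Daily energy saved = 41.8 W × 3.1 h = 129.6 Wh = 0.12958 kWh
Daily savings = 0.12958 × $0.298 = $0.0386
Payback = $10.15 / $0.0386 per day = 262.9 days

263 days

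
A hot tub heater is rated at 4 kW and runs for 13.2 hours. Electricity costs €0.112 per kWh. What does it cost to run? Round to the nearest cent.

Energy = 4000 W × 13.2 h = 52,800 Wh = 52.8 kWh
Cost = 52.8 kWh × €0.112/kWh = €5.91

€5.91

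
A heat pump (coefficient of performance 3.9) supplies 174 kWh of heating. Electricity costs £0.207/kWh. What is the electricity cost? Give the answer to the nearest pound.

£9

Electrical input = 174 kWh / 3.9 = 44.62 kWh
Cost = 44.62 × £0.207/kWh = £9.24 ≈ £9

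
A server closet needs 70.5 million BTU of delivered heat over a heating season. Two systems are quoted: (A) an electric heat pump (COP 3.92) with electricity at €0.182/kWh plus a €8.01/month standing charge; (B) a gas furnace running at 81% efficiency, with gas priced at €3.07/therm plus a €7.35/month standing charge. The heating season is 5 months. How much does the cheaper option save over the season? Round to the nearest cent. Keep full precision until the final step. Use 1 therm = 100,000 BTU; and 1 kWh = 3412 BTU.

€1709.41

Heat load = 70.5 × 10⁶ BTU = 70,500,000 BTU
Gas: input = 70,500,000 / 0.81 = 87,037,037 BTU = 870.4 therm → 870.4 × €3.07 = €2,672.04; + 5 × €7.35 standing = €2,708.79
Heat pump: 70,500,000 BTU / 3412 = 20,660 kWh heat; / 3.92 = 5,271 kWh in → × €0.182 = €959.32; + 5 × €8.01 standing = €999.37
Difference = |€2,708.79 − €999.37| = €1,709.41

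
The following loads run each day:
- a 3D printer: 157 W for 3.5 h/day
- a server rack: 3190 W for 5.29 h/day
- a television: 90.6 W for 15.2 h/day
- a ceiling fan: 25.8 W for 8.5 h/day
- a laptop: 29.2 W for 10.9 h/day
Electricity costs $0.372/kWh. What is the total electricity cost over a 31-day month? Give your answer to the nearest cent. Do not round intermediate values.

$223.02

3D printer: 157 W × 3.5 h × 31 d = 17,034 Wh = 17.03 kWh
server rack: 3190 W × 5.29 h × 31 d = 523,128 Wh = 523.1 kWh
television: 90.6 W × 15.2 h × 31 d = 42,691 Wh = 42.69 kWh
ceiling fan: 25.8 W × 8.5 h × 31 d = 6,798 Wh = 6.798 kWh
laptop: 29.2 W × 10.9 h × 31 d = 9,867 Wh = 9.867 kWh
Total energy = 17.03 + 523.1 + 42.69 + 6.798 + 9.867 = 599.5 kWh
Cost = 599.5 kWh × $0.372 = $223.02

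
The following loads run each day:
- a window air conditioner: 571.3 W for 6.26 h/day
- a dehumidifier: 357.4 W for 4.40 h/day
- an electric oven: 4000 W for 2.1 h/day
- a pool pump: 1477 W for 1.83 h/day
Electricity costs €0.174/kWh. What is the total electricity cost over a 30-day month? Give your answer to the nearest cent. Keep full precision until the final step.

€84.83

window air conditioner: 571.3 W × 6.26 h × 30 d = 107,290 Wh = 107.3 kWh
dehumidifier: 357.4 W × 4.40 h × 30 d = 47,177 Wh = 47.18 kWh
electric oven: 4000 W × 2.1 h × 30 d = 252,000 Wh = 252 kWh
pool pump: 1477 W × 1.83 h × 30 d = 81,087 Wh = 81.09 kWh
Total energy = 107.3 + 47.18 + 252 + 81.09 = 487.6 kWh
Cost = 487.6 kWh × €0.174 = €84.83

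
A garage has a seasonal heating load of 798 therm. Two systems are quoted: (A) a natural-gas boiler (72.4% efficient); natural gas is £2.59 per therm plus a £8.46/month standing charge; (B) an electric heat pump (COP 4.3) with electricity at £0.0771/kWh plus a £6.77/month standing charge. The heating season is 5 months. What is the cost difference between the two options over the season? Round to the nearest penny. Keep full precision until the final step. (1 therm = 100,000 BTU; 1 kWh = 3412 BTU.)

Heat load = 798 therm × 100,000 = 79,800,000 BTU
Gas: input = 79,800,000 / 0.724 = 110,220,994 BTU = 1,102 therm → 1,102 × £2.59 = £2,854.72; + 5 × £8.46 standing = £2,897.02
Heat pump: 79,800,000 BTU / 3412 = 23,390 kWh heat; / 4.3 = 5,439 kWh in → × £0.0771 = £419.35; + 5 × £6.77 standing = £453.20
Difference = |£2,897.02 − £453.20| = £2,443.82

£2443.82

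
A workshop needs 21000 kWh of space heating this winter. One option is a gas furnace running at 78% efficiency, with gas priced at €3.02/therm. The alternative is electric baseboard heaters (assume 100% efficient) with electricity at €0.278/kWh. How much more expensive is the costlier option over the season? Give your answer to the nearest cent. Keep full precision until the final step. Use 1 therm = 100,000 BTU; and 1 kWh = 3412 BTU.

Heat load = 21000 kWh × 3412 = 71,652,000 BTU
Gas: input = 71,652,000 / 0.78 = 91,861,538 BTU = 918.6 therm → 918.6 × €3.02 = €2,774.22
Electric: 71,652,000 BTU / 3412 = 21,000 kWh → × €0.278 = €5,838.00
Difference = |€2,774.22 − €5,838.00| = €3,063.78

€3063.78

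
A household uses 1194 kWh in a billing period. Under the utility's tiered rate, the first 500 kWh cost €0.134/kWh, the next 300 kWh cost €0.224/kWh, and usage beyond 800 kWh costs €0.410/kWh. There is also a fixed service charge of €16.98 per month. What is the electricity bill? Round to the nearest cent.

€312.72

First 500 kWh × €0.134 = €67.00
Next 300 kWh × €0.224 = €67.20
Remaining 394 kWh × €0.410 = €161.54
Energy charge = €295.74; + service €16.98 = €312.72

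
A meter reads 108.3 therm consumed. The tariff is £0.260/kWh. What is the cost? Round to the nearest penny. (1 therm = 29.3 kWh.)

£825.03

108.3 therm × (29.3 kWh/therm) = 3,173 kWh
Cost = 3,173 kWh × £0.260/kWh = £825.03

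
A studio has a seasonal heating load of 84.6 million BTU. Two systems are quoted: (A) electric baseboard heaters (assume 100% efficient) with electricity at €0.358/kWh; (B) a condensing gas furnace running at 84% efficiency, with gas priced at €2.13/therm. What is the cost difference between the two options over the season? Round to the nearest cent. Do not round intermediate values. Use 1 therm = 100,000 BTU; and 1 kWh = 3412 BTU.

€6731.34

Heat load = 84.6 × 10⁶ BTU = 84,600,000 BTU
Gas: input = 84,600,000 / 0.84 = 100,714,286 BTU = 1,007 therm → 1,007 × €2.13 = €2,145.21
Electric: 84,600,000 BTU / 3412 = 24,790 kWh → × €0.358 = €8,876.55
Difference = |€2,145.21 − €8,876.55| = €6,731.34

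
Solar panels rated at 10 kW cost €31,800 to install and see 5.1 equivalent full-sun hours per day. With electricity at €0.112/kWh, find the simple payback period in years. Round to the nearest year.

15 years

Daily generation = 10 kW × 5.1 h = 51 kWh
Annual generation = 51 × 365 = 18615 kWh
Annual savings = 18615 × €0.112 = €2,084.88
Payback = €31,800 / €2,084.88 = 15.3 years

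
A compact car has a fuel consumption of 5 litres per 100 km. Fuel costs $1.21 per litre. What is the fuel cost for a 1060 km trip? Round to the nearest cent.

$64.13

Fuel = 5 L/100 km × 1060 km / 100 = 53 L
Cost = 53 L × $1.21/L = $64.13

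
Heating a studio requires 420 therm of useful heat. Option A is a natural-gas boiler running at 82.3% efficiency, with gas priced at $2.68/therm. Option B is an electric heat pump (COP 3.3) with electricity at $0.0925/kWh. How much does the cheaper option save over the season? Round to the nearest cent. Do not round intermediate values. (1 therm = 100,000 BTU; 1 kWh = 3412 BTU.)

Heat load = 420 therm × 100,000 = 42,000,000 BTU
Gas: input = 42,000,000 / 0.823 = 51,032,807 BTU = 510.3 therm → 510.3 × $2.68 = $1,367.68
Heat pump: 42,000,000 BTU / 3412 = 12,310 kWh heat; / 3.3 = 3,730 kWh in → × $0.0925 = $345.04
Difference = |$1,367.68 − $345.04| = $1,022.64

$1022.64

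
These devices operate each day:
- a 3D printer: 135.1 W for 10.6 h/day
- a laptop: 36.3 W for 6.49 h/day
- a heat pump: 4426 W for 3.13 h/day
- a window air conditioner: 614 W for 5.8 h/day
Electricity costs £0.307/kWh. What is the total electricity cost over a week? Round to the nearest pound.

£41

3D printer: 135.1 W × 10.6 h × 7 d = 10,024 Wh = 10.02 kWh
laptop: 36.3 W × 6.49 h × 7 d = 1,649 Wh = 1.649 kWh
heat pump: 4426 W × 3.13 h × 7 d = 96,974 Wh = 96.97 kWh
window air conditioner: 614 W × 5.8 h × 7 d = 24,928 Wh = 24.93 kWh
Total energy = 10.02 + 1.649 + 96.97 + 24.93 = 133.6 kWh
Cost = 133.6 kWh × £0.307 = £41.01 ≈ £41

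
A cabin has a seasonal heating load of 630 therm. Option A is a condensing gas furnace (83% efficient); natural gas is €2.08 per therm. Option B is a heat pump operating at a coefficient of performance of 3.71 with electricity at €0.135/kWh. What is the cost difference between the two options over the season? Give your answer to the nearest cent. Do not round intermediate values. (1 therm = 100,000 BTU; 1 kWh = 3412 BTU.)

Heat load = 630 therm × 100,000 = 63,000,000 BTU
Gas: input = 63,000,000 / 0.83 = 75,903,614 BTU = 759 therm → 759 × €2.08 = €1,578.80
Heat pump: 63,000,000 BTU / 3412 = 18,460 kWh heat; / 3.71 = 4,977 kWh in → × €0.135 = €671.88
Difference = |€1,578.80 − €671.88| = €906.92

€906.92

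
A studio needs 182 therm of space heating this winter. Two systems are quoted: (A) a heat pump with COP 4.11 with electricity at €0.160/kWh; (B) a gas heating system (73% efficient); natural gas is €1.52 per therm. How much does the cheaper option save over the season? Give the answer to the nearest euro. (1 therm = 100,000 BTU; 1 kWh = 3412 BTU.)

€171

Heat load = 182 therm × 100,000 = 18,200,000 BTU
Gas: input = 18,200,000 / 0.730 = 24,931,507 BTU = 249.3 therm → 249.3 × €1.52 = €378.96
Heat pump: 18,200,000 BTU / 3412 = 5,334 kWh heat; / 4.11 = 1,298 kWh in → × €0.160 = €207.65
Difference = |€378.96 − €207.65| = €171.30 ≈ €171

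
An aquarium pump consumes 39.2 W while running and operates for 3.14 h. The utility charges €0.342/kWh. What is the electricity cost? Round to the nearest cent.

Energy = 39.2 W × 3.14 h = 123 Wh = 0.1231 kWh
Cost = 0.1231 kWh × €0.342/kWh = €0.04

€0.04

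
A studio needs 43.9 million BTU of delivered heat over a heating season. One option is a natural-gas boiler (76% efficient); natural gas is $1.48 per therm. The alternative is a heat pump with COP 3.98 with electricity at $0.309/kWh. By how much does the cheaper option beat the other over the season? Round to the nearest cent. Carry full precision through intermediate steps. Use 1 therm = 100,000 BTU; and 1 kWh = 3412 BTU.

Heat load = 43.9 × 10⁶ BTU = 43,900,000 BTU
Gas: input = 43,900,000 / 0.76 = 57,763,158 BTU = 577.6 therm → 577.6 × $1.48 = $854.89
Heat pump: 43,900,000 BTU / 3412 = 12,870 kWh heat; / 3.98 = 3,233 kWh in → × $0.309 = $998.92
Difference = |$854.89 − $998.92| = $144.03

$144.03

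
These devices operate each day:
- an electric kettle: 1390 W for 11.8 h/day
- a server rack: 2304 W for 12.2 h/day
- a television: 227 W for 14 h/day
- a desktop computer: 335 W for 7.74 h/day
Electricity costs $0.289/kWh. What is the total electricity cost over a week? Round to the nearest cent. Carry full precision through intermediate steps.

$101.72

electric kettle: 1390 W × 11.8 h × 7 d = 114,814 Wh = 114.8 kWh
server rack: 2304 W × 12.2 h × 7 d = 196,762 Wh = 196.8 kWh
television: 227 W × 14 h × 7 d = 22,246 Wh = 22.25 kWh
desktop computer: 335 W × 7.74 h × 7 d = 18,150 Wh = 18.15 kWh
Total energy = 114.8 + 196.8 + 22.25 + 18.15 = 352 kWh
Cost = 352 kWh × $0.289 = $101.72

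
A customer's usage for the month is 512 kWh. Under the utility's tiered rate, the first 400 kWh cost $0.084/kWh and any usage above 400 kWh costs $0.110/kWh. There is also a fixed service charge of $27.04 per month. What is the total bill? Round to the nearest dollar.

First 400 kWh × $0.084 = $33.60
Remaining 112 kWh × $0.110 = $12.32
Energy charge = $45.92; + service $27.04 = $72.96 ≈ $73

$73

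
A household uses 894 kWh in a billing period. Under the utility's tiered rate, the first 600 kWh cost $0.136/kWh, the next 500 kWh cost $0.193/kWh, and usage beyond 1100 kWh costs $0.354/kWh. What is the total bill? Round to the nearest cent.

$138.34

First 600 kWh × $0.136 = $81.60
Next 294 kWh × $0.193 = $56.74
Remaining tier: 0 kWh (not reached)
Total = $138.34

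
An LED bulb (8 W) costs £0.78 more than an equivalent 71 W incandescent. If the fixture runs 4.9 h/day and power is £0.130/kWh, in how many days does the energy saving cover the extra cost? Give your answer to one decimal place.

Power saved = 71 − 8 = 63 W
Daily energy saved = 63 W × 4.9 h = 308.7 Wh = 0.3087 kWh
Daily savings = 0.3087 × £0.130 = £0.0401
Payback = £0.78 / £0.0401 per day = 19.44 days

19.4 days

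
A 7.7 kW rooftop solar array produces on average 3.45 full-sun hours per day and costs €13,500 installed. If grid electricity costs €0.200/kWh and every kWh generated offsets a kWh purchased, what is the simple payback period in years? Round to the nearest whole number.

7 years

Daily generation = 7.7 kW × 3.45 h = 26.57 kWh
Annual generation = 26.57 × 365 = 9696.2 kWh
Annual savings = 9696.2 × €0.200 = €1,939.25
Payback = €13,500 / €1,939.25 = 6.96 years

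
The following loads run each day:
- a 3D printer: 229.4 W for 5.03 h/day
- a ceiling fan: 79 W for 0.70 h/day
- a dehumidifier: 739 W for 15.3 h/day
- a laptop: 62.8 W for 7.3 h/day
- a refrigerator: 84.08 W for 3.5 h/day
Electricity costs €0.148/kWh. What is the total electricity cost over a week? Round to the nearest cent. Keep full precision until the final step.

3D printer: 229.4 W × 5.03 h × 7 d = 8,077 Wh = 8.077 kWh
ceiling fan: 79 W × 0.70 h × 7 d = 387 Wh = 0.3871 kWh
dehumidifier: 739 W × 15.3 h × 7 d = 79,147 Wh = 79.15 kWh
laptop: 62.8 W × 7.3 h × 7 d = 3,209 Wh = 3.209 kWh
refrigerator: 84.08 W × 3.5 h × 7 d = 2,060 Wh = 2.06 kWh
Total energy = 8.077 + 0.3871 + 79.15 + 3.209 + 2.06 = 92.88 kWh
Cost = 92.88 kWh × €0.148 = €13.75

€13.75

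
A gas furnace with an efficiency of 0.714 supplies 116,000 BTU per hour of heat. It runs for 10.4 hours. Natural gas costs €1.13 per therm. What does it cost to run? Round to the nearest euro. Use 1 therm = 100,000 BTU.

Heat delivered = 116,000 BTU/h × 10.4 h = 1,206,400 BTU
Gas input = 1,206,400 / 0.714 = 1,689,636 BTU
= 1,689,636 / 100,000 = 16.9 therm
Cost = 16.9 × €1.13/therm = €19.09 ≈ €19

€19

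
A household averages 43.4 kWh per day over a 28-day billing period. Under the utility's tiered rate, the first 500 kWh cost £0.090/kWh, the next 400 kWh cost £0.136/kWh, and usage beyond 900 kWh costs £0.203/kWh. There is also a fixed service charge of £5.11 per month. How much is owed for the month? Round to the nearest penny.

Usage = 43.4 kWh/day × 28 days = 1215.2 kWh
First 500 kWh × £0.090 = £45.00
Next 400 kWh × £0.136 = £54.40
Remaining 315.2 kWh × £0.203 = £63.99
Energy charge = £163.39; + service £5.11 = £168.50

£168.50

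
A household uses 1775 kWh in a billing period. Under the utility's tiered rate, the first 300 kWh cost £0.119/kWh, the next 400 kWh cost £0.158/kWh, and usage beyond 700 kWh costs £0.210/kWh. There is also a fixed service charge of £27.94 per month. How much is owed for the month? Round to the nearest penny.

First 300 kWh × £0.119 = £35.70
Next 400 kWh × £0.158 = £63.20
Remaining 1075 kWh × £0.210 = £225.75
Energy charge = £324.65; + service £27.94 = £352.59

£352.59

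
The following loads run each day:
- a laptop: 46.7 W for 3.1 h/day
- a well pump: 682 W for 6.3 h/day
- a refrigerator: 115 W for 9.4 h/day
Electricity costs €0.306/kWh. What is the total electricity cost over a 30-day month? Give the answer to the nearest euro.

€51

laptop: 46.7 W × 3.1 h × 30 d = 4,343 Wh = 4.343 kWh
well pump: 682 W × 6.3 h × 30 d = 128,898 Wh = 128.9 kWh
refrigerator: 115 W × 9.4 h × 30 d = 32,430 Wh = 32.43 kWh
Total energy = 4.343 + 128.9 + 32.43 = 165.7 kWh
Cost = 165.7 kWh × €0.306 = €50.70 ≈ €51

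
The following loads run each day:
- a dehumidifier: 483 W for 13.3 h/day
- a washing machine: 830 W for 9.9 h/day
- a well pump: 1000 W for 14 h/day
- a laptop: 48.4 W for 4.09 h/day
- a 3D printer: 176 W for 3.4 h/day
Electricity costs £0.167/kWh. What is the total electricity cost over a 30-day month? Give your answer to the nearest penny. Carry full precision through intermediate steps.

£147.48

dehumidifier: 483 W × 13.3 h × 30 d = 192,717 Wh = 192.7 kWh
washing machine: 830 W × 9.9 h × 30 d = 246,510 Wh = 246.5 kWh
well pump: 1000 W × 14 h × 30 d = 420,000 Wh = 420 kWh
laptop: 48.4 W × 4.09 h × 30 d = 5,939 Wh = 5.939 kWh
3D printer: 176 W × 3.4 h × 30 d = 17,952 Wh = 17.95 kWh
Total energy = 192.7 + 246.5 + 420 + 5.939 + 17.95 = 883.1 kWh
Cost = 883.1 kWh × £0.167 = £147.48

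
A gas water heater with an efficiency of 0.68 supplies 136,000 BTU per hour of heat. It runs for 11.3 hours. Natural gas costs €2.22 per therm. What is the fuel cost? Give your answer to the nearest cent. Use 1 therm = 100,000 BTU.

€50.17

Heat delivered = 136,000 BTU/h × 11.3 h = 1,536,800 BTU
Gas input = 1,536,800 / 0.68 = 2,260,000 BTU
= 2,260,000 / 100,000 = 22.6 therm
Cost = 22.6 × €2.22/therm = €50.17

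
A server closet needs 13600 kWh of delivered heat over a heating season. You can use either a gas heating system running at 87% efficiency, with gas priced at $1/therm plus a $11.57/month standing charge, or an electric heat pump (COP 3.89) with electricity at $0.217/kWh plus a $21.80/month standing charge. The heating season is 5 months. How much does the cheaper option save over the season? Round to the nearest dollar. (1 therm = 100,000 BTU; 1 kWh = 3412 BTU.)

$276

Heat load = 13600 kWh × 3412 = 46,403,200 BTU
Gas: input = 46,403,200 / 0.870 = 53,337,011 BTU = 533.4 therm → 533.4 × $1 = $533.37; + 5 × $11.57 standing = $591.22
Heat pump: 46,403,200 BTU / 3412 = 13,600 kWh heat; / 3.89 = 3,496 kWh in → × $0.217 = $758.66; + 5 × $21.80 standing = $867.66
Difference = |$591.22 − $867.66| = $276.44 ≈ $276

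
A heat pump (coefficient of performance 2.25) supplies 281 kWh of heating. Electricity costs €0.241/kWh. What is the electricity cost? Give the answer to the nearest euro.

€30

Electrical input = 281 kWh / 2.25 = 124.9 kWh
Cost = 124.9 × €0.241/kWh = €30.10 ≈ €30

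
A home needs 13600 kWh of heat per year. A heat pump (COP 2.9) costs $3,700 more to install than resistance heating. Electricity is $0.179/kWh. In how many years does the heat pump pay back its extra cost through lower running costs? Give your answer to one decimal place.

2.3 years

Resistance: 13600 kWh × $0.179 = $2,434.40/yr
Heat pump: 13600 / 2.9 = 4690 kWh in → × $0.179 = $839.45/yr
Annual savings = $1,594.95
Payback = $3,700 / $1,594.95 = 2.32 years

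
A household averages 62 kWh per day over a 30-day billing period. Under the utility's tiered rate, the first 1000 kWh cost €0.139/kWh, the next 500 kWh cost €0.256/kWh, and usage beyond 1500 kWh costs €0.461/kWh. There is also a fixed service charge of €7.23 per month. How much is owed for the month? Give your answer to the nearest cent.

€440.19

Usage = 62 kWh/day × 30 days = 1860 kWh
First 1000 kWh × €0.139 = €139.00
Next 500 kWh × €0.256 = €128.00
Remaining 360 kWh × €0.461 = €165.96
Energy charge = €432.96; + service €7.23 = €440.19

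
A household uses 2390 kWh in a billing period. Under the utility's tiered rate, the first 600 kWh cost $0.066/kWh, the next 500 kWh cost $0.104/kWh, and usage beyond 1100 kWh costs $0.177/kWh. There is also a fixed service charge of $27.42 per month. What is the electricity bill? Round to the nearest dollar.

$347

First 600 kWh × $0.066 = $39.60
Next 500 kWh × $0.104 = $52.00
Remaining 1290 kWh × $0.177 = $228.33
Energy charge = $319.93; + service $27.42 = $347.35 ≈ $347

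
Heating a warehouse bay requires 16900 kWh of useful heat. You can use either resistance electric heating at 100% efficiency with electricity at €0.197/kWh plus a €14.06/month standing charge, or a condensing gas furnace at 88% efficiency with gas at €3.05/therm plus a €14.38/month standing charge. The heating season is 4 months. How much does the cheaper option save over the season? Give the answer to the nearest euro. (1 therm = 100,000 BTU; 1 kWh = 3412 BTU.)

€1329

Heat load = 16900 kWh × 3412 = 57,662,800 BTU
Gas: input = 57,662,800 / 0.88 = 65,525,909 BTU = 655.3 therm → 655.3 × €3.05 = €1,998.54; + 4 × €14.38 standing = €2,056.06
Electric: 57,662,800 BTU / 3412 = 16,900 kWh → × €0.197 = €3,329.30; + 4 × €14.06 standing = €3,385.54
Difference = |€2,056.06 − €3,385.54| = €1,329.48 ≈ €1329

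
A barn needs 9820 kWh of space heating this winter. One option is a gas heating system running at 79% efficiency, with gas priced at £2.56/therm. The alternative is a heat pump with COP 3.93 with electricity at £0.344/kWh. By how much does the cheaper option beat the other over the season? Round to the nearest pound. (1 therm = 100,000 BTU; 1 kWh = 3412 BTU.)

£226

Heat load = 9820 kWh × 3412 = 33,505,840 BTU
Gas: input = 33,505,840 / 0.790 = 42,412,456 BTU = 424.1 therm → 424.1 × £2.56 = £1,085.76
Heat pump: 33,505,840 BTU / 3412 = 9,820 kWh heat; / 3.93 = 2,499 kWh in → × £0.344 = £859.56
Difference = |£1,085.76 − £859.56| = £226.20 ≈ £226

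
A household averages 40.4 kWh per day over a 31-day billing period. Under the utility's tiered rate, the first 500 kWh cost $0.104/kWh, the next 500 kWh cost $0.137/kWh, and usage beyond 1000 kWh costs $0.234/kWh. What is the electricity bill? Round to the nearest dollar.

$180

Usage = 40.4 kWh/day × 31 days = 1252.4 kWh
First 500 kWh × $0.104 = $52.00
Next 500 kWh × $0.137 = $68.50
Remaining 252.4 kWh × $0.234 = $59.06
Total = $179.56 ≈ $180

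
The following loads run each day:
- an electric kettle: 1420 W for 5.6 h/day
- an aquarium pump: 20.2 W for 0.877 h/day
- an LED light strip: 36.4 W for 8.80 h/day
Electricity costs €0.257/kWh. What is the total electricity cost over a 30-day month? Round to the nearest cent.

electric kettle: 1420 W × 5.6 h × 30 d = 238,560 Wh = 238.6 kWh
aquarium pump: 20.2 W × 0.877 h × 30 d = 531 Wh = 0.5315 kWh
LED light strip: 36.4 W × 8.80 h × 30 d = 9,610 Wh = 9.61 kWh
Total energy = 238.6 + 0.5315 + 9.61 = 248.7 kWh
Cost = 248.7 kWh × €0.257 = €63.92

€63.92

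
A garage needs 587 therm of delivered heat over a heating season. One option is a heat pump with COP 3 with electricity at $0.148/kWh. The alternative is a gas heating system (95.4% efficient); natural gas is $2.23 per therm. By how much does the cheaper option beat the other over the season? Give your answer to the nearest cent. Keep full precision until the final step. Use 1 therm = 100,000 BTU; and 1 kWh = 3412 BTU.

$523.40

Heat load = 587 therm × 100,000 = 58,700,000 BTU
Gas: input = 58,700,000 / 0.954 = 61,530,398 BTU = 615.3 therm → 615.3 × $2.23 = $1,372.13
Heat pump: 58,700,000 BTU / 3412 = 17,200 kWh heat; / 3 = 5,735 kWh in → × $0.148 = $848.73
Difference = |$1,372.13 − $848.73| = $523.40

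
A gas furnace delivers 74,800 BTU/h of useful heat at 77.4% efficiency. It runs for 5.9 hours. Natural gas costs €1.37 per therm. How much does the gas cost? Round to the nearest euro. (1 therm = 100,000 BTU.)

Heat delivered = 74,800 BTU/h × 5.9 h = 441,320 BTU
Gas input = 441,320 / 0.774 = 570,181 BTU
= 570,181 / 100,000 = 5.702 therm
Cost = 5.702 × €1.37/therm = €7.81 ≈ €8

€8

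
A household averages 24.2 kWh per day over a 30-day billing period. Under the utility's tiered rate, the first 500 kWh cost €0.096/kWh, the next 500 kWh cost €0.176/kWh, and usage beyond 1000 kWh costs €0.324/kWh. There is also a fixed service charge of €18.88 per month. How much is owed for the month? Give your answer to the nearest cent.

Usage = 24.2 kWh/day × 30 days = 726 kWh
First 500 kWh × €0.096 = €48.00
Next 226 kWh × €0.176 = €39.78
Remaining tier: 0 kWh (not reached)
Energy charge = €87.78; + service €18.88 = €106.66

€106.66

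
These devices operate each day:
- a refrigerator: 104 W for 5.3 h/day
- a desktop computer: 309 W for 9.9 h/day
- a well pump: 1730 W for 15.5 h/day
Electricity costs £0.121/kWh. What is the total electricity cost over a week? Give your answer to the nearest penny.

£25.77

refrigerator: 104 W × 5.3 h × 7 d = 3,858 Wh = 3.858 kWh
desktop computer: 309 W × 9.9 h × 7 d = 21,414 Wh = 21.41 kWh
well pump: 1730 W × 15.5 h × 7 d = 187,705 Wh = 187.7 kWh
Total energy = 3.858 + 21.41 + 187.7 = 213 kWh
Cost = 213 kWh × £0.121 = £25.77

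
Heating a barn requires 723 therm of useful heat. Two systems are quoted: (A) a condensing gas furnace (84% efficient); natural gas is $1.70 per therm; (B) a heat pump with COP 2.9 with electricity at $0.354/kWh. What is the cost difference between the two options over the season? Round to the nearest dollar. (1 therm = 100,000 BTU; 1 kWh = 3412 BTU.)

$1123

Heat load = 723 therm × 100,000 = 72,300,000 BTU
Gas: input = 72,300,000 / 0.84 = 86,071,429 BTU = 860.7 therm → 860.7 × $1.70 = $1,463.21
Heat pump: 72,300,000 BTU / 3412 = 21,190 kWh heat; / 2.9 = 7,307 kWh in → × $0.354 = $2,586.63
Difference = |$1,463.21 − $2,586.63| = $1,123.42 ≈ $1123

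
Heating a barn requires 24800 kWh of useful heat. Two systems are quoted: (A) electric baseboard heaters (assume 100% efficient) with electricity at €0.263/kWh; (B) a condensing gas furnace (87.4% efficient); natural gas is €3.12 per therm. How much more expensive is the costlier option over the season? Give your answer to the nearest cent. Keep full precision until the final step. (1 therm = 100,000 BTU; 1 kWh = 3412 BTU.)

Heat load = 24800 kWh × 3412 = 84,617,600 BTU
Gas: input = 84,617,600 / 0.874 = 96,816,476 BTU = 968.2 therm → 968.2 × €3.12 = €3,020.67
Electric: 84,617,600 BTU / 3412 = 24,800 kWh → × €0.263 = €6,522.40
Difference = |€3,020.67 − €6,522.40| = €3,501.73

€3501.73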